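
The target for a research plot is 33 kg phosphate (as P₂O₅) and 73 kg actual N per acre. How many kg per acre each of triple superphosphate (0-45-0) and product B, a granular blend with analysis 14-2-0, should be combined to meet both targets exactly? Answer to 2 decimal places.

With a, b = kg per acre of triple superphosphate and product B:
P₂O₅: 0.45·a + 0.02·b = 33
N: 0·a + 0.14·b = 73
Solving simultaneously: a = 50.1587, b = 521.429.

50.16 kg triple superphosphate, 521.43 kg product B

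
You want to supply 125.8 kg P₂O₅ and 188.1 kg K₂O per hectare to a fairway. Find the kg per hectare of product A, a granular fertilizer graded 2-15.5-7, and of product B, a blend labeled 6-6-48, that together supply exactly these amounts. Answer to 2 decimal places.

699.40 kg product A, 289.88 kg product B

Let a = kg of product A, b = kg of product B (per hectare).
P₂O₅: 0.155·a + 0.06·b = 125.8
K₂O: 0.07·a + 0.48·b = 188.1
Solving simultaneously: a = 699.402, b = 289.879.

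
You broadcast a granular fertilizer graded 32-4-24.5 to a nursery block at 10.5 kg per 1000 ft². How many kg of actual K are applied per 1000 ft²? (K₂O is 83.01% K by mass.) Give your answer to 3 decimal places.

K₂O per 1000 ft² = 10.5 × 24.5% = 2.5725 kg.
Elemental K = 2.5725 × 0.8301 = 2.13543 kg per 1000 ft².

2.135 kg K per thousand sq ft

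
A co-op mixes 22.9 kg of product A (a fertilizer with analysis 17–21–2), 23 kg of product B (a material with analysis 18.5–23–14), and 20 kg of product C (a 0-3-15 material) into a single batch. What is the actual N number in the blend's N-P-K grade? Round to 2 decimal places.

12.36% N

Total mass = 22.9 + 23 + 20 = 65.9 kg.
N mass = 17%×22.9 + 18.5%×23 + 0%×20 = 8.148 kg.
% N = 8.148 / 65.9 = 12.3642%.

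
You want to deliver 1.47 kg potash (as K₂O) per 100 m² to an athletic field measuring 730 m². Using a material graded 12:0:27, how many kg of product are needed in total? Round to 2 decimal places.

Product per 100 m² = 1.47 / 27% = 5.44444 kg.
Total product = 5.44444 × 730 / 100 = 39.7444 kg.

39.74 kg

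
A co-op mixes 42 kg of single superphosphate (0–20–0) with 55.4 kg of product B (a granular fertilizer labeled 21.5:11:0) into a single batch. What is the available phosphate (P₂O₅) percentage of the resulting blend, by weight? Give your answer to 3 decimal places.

Total mass = 42 + 55.4 = 97.4 kg.
P₂O₅ mass = 20%×42 + 11%×55.4 = 14.494 kg.
% P₂O₅ = 14.494 / 97.4 = 14.8809%.

14.881% P₂O₅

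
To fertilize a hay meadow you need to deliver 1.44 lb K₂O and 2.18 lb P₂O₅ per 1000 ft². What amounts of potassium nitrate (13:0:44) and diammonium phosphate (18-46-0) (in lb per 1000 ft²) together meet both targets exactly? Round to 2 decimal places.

3.27 lb potassium nitrate, 4.74 lb diammonium phosphate

Per-1000 ft² balance (a = potassium nitrate, b = diammonium phosphate):
K₂O: 0.44·a + 0·b = 1.44
P₂O₅: 0·a + 0.46·b = 2.18
Solving simultaneously: a = 3.27273, b = 4.73913.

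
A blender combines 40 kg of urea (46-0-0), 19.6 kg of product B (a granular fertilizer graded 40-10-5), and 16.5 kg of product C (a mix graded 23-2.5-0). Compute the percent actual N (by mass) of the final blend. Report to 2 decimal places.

39.47% N

Total mass = 40 + 19.6 + 16.5 = 76.1 kg.
N mass = 46%×40 + 40%×19.6 + 23%×16.5 = 30.035 kg.
% N = 30.035 / 76.1 = 39.4678%.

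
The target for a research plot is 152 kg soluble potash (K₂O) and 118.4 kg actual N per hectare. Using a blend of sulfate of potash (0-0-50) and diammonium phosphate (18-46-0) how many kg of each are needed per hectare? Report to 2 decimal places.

304.00 kg sulfate of potash, 657.78 kg diammonium phosphate

With a, b = kg per hectare of sulfate of potash and diammonium phosphate:
K₂O: 0.5·a + 0·b = 152
N: 0·a + 0.18·b = 118.4
Solving simultaneously: a = 304, b = 657.778.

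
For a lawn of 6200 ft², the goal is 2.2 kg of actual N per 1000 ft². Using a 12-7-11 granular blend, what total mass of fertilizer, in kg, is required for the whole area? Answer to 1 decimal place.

113.7 kg

Product per 1000 ft² = 2.2 / 12% = 18.3333 kg.
Total product = 18.3333 × 6200 / 1000 = 113.667 kg.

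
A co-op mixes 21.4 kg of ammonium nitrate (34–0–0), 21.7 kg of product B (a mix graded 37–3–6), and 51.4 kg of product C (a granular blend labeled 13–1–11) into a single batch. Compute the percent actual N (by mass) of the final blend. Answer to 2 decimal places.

Total mass = 21.4 + 21.7 + 51.4 = 94.5 kg.
N mass = 34%×21.4 + 37%×21.7 + 13%×51.4 = 21.987 kg.
% N = 21.987 / 94.5 = 23.2667%.

23.27% N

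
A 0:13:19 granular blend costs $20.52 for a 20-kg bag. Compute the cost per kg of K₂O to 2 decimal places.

$5.40 per kg K₂O

K₂O in bag = 20 × 19% = 3.8 kg.
Cost per kg K₂O = $20.52 / 3.8 = $5.4000.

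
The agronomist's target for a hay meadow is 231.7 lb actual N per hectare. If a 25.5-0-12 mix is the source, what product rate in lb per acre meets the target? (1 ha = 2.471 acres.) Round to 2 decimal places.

367.72 lb of product per acre

Product per hectare = 231.7 / 25.5% = 908.627 lb.
Convert to per acre: 908.627 × 0.404694 = 367.716 lb.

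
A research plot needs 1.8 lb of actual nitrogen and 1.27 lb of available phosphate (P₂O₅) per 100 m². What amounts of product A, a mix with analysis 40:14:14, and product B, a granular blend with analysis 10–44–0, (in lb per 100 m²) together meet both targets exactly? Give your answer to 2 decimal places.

With a, b = lb per 100 m² of product A and product B:
N: 0.4·a + 0.1·b = 1.8
P₂O₅: 0.14·a + 0.44·b = 1.27
Solving simultaneously: a = 4.10494, b = 1.58025.

4.10 lb product A, 1.58 lb product B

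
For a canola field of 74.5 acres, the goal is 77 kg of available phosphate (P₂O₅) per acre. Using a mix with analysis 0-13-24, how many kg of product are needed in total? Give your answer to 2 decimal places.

Product per acre = 77 / 13% = 592.308 kg.
Total product = 592.308 × 74.5 = 44126.923 kg.

44126.92 kg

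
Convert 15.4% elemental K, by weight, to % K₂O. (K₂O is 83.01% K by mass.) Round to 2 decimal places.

%K₂O = 15.4 / 0.8301 = 18.552%.

18.55% K₂O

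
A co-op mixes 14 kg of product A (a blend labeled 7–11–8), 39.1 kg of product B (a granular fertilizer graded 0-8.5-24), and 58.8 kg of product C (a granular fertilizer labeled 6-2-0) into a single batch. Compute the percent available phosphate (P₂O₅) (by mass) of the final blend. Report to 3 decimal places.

5.397% P₂O₅

Total mass = 14 + 39.1 + 58.8 = 111.9 kg.
P₂O₅ mass = 11%×14 + 8.5%×39.1 + 2%×58.8 = 6.0395 kg.
% P₂O₅ = 6.0395 / 111.9 = 5.39723%.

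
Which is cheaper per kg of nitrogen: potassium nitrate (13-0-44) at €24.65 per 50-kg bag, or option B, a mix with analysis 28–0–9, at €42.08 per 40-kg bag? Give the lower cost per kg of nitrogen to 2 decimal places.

€3.76 per kg N (option B)

potassium nitrate: N per bag = 50 × 13% = 6.5 kg; cost = 24.65 / 6.5 = €3.7923/kg N.
option B: N per bag = 40 × 28% = 11.2 kg; cost = 42.08 / 11.2 = €3.7571/kg N.
option B is cheaper.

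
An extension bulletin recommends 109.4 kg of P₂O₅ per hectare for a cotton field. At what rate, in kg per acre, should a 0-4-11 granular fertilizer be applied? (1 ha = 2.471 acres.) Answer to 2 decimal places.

1106.84 kg of product per acre

Product per hectare = 109.4 / 4% = 2735 kg.
Convert to per acre: 2735 × 0.404694 = 1106.839 kg.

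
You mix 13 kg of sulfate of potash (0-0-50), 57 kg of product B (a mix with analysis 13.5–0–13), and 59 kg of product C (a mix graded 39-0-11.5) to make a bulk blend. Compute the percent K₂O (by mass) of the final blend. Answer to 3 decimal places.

16.043% K₂O

Total mass = 13 + 57 + 59 = 129 kg.
K₂O mass = 50%×13 + 13%×57 + 11.5%×59 = 20.695 kg.
% K₂O = 20.695 / 129 = 16.0426%.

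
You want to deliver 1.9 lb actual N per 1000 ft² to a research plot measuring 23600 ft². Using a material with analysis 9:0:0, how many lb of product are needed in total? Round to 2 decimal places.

Product per 1000 ft² = 1.9 / 9% = 21.1111 lb.
Total product = 21.1111 × 23600 / 1000 = 498.222 lb.

498.22 lb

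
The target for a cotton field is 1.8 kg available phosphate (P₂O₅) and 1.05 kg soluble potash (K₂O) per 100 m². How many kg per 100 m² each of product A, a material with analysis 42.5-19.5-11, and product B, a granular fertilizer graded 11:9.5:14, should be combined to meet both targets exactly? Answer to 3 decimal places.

9.036 kg product A, 0.401 kg product B

Let a = kg of product A, b = kg of product B (per 100 m²).
P₂O₅: 0.195·a + 0.095·b = 1.8
K₂O: 0.11·a + 0.14·b = 1.05
Eliminate b: (row1) − 0.095/0.14·(row2) → 0.120357·a = 1.0875, so a = 9.03561.
Then b = (1.05 − 0.11·9.03561) / 0.14 = 0.400593.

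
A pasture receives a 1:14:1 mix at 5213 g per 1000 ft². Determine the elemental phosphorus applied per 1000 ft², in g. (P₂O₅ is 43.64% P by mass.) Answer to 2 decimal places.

P₂O₅ per 1000 ft² = 5213 × 14% = 729.82 g.
Elemental P = 729.82 × 0.4364 = 318.493 g per 1000 ft².

318.49 g P per thousand sq ft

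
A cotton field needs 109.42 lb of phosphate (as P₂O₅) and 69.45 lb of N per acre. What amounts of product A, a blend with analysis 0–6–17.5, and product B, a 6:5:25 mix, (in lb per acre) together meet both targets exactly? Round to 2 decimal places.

859.08 lb product A, 1157.50 lb product B

Per-acre balance (a = product A, b = product B):
P₂O₅: 0.06·a + 0.05·b = 109.42
N: 0·a + 0.06·b = 69.45
Solving simultaneously: a = 859.083, b = 1157.5.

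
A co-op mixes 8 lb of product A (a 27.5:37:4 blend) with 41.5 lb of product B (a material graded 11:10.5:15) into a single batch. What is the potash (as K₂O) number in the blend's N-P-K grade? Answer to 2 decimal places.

13.22% K₂O

Total mass = 8 + 41.5 = 49.5 lb.
K₂O mass = 4%×8 + 15%×41.5 = 6.545 lb.
% K₂O = 6.545 / 49.5 = 13.2222%.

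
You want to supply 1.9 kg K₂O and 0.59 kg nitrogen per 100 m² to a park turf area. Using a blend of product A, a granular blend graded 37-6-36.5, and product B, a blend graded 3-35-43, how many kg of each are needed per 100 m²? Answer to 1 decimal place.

1.3 kg product A, 3.3 kg product B

With a, b = kg per 100 m² of product A and product B:
K₂O: 0.365·a + 0.43·b = 1.9
N: 0.37·a + 0.03·b = 0.59
From row1: a = (1.9 − 0.43·b) / 0.365.
Into row2: 0.37·(1.9 − 0.43·b)/0.365 + 0.03·b = 0.59 → b = 3.2916, a = 1.32771.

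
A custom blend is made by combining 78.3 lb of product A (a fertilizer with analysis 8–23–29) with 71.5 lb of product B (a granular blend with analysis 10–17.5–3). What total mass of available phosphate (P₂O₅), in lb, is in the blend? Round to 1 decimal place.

P₂O₅ mass = 23%×78.3 + 17.5%×71.5 = 30.5215 lb.

30.5 lb P₂O₅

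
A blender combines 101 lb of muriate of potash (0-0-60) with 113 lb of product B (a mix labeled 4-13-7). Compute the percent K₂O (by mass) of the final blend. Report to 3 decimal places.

32.014% K₂O

Total mass = 101 + 113 = 214 lb.
K₂O mass = 60%×101 + 7%×113 = 68.51 lb.
% K₂O = 68.51 / 214 = 32.01402%.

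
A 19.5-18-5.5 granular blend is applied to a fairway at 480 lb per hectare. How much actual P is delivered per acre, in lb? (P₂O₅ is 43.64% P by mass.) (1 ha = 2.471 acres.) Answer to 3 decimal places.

P₂O₅ per hectare = 480 × 18% = 86.4 lb.
Elemental P = 86.4 × 0.4364 = 37.705 lb per hectare.
Convert to per acre: 37.705 × 0.404694 = 15.25899 lb.

15.259 lb P per acre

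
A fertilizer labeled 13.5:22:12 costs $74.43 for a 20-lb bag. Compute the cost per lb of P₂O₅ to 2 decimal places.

$16.92 per lb P₂O₅

P₂O₅ in bag = 20 × 22% = 4.4 lb.
Cost per lb P₂O₅ = $74.43 / 4.4 = $16.9159.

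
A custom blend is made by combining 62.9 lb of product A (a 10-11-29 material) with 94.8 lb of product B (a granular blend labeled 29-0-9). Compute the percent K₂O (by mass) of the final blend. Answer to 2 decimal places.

16.98% K₂O

Total mass = 62.9 + 94.8 = 157.7 lb.
K₂O mass = 29%×62.9 + 9%×94.8 = 26.773 lb.
% K₂O = 26.773 / 157.7 = 16.9772%.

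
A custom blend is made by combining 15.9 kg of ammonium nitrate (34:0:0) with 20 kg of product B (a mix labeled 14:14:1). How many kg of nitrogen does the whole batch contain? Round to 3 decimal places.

8.206 kg N

N mass = 34%×15.9 + 14%×20 = 8.206 kg.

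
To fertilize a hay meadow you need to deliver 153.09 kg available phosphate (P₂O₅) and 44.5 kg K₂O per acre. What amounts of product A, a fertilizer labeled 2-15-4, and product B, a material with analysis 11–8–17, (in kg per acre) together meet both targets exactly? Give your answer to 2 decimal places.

1007.41 kg product A, 24.73 kg product B

Let a = kg of product A, b = kg of product B (per acre).
P₂O₅: 0.15·a + 0.08·b = 153.09
K₂O: 0.04·a + 0.17·b = 44.5
Eliminate b: (row1) − 0.08/0.17·(row2) → 0.131176·a = 132.149, so a = 1007.413.
Then b = (44.5 − 0.04·1007.413) / 0.17 = 24.7265.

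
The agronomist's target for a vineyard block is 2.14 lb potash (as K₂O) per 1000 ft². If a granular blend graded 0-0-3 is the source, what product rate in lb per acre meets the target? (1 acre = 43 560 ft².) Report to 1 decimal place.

3107.3 lb of product per acre

Product per 1000 ft² = 2.14 / 3% = 71.3333 lb.
Convert to per acre: 71.3333 × 43.56 = 3107.28 lb.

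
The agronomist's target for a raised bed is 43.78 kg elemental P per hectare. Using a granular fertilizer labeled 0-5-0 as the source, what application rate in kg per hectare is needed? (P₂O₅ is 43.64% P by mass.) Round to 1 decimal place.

As P₂O₅: 43.78 / 0.4364 = 100.321 kg per hectare.
Product per hectare = 100.321 / 5% = 2006.42 kg.

2006.4 kg of product per hectare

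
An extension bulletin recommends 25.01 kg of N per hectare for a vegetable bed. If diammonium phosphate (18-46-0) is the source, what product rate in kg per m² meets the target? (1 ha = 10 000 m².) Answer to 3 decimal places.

Product per hectare = 25.01 / 18% = 138.944 kg.
Convert to per m²: 138.944 × 0.0001 = 0.0138944 kg.

0.014 kg of product per sq m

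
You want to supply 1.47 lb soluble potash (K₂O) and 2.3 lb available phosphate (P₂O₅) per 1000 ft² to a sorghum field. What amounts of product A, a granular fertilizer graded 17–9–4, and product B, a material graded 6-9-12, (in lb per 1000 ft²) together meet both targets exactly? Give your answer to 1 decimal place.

20.0 lb product A, 5.6 lb product B

Per-1000 ft² balance (a = product A, b = product B):
K₂O: 0.04·a + 0.12·b = 1.47
P₂O₅: 0.09·a + 0.09·b = 2.3
Solving simultaneously: a = 19.9583, b = 5.59722.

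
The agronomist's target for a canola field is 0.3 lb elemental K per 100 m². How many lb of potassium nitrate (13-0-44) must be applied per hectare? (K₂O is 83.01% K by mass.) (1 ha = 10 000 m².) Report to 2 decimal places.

82.14 lb of product per hectare

As K₂O: 0.3 / 0.8301 = 0.361402 lb per 100 m².
Product per 100 m² = 0.361402 / 44% = 0.821369 lb.
Convert to per hectare: 0.821369 × 100 = 82.1369 lb.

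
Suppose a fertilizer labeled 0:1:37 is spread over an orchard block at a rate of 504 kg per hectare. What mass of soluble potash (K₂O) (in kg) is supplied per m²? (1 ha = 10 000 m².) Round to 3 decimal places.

K₂O per hectare = 504 × 37% = 186.48 kg.
Convert to per m²: 186.48 × 0.0001 = 0.018648 kg.

0.019 kg K₂O per sq m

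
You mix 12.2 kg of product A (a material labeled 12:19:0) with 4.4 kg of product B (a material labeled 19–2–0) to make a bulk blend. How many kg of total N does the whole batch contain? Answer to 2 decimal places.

N mass = 12%×12.2 + 19%×4.4 = 2.3 kg.

2.30 kg N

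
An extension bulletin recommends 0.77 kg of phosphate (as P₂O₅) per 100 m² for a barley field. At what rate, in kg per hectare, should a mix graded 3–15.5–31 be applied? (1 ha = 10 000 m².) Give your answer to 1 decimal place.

496.8 kg of product per hectare

Product per 100 m² = 0.77 / 15.5% = 4.96774 kg.
Convert to per hectare: 4.96774 × 100 = 496.774 kg.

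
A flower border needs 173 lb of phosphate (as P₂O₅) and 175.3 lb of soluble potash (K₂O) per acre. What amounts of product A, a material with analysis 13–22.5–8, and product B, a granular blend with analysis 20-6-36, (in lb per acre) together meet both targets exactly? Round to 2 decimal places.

Let a = lb of product A, b = lb of product B (per acre).
P₂O₅: 0.225·a + 0.06·b = 173
K₂O: 0.08·a + 0.36·b = 175.3
Eliminate a: (row1) − 0.225/0.08·(row2) → -0.9525·b = -320.031, so b = 335.991.
Back-substitute: a = (173 − 0.06·335.991) / 0.225 = 679.291.

679.29 lb product A, 335.99 lb product B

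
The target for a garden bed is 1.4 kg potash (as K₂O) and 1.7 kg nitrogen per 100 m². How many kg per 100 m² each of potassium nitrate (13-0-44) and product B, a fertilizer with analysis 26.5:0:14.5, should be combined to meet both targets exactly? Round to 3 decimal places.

1.274 kg potassium nitrate, 5.790 kg product B

Let a = kg of potassium nitrate, b = kg of product B (per 100 m²).
K₂O: 0.44·a + 0.145·b = 1.4
N: 0.13·a + 0.265·b = 1.7
Eliminate b: (row1) − 0.145/0.265·(row2) → 0.368868·a = 0.469811, so a = 1.27366.
Then b = (1.7 − 0.13·1.27366) / 0.265 = 5.79028.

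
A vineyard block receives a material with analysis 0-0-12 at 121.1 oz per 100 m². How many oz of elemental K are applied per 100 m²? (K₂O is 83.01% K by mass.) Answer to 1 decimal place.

12.1 oz K per hundred sq m

K₂O per 100 m² = 121.1 × 12% = 14.532 oz.
Elemental K = 14.532 × 0.8301 = 12.063 oz per 100 m².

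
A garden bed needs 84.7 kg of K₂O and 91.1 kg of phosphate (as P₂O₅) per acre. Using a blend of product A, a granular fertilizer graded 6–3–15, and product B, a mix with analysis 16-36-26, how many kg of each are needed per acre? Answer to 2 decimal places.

Per-acre balance (a = product A, b = product B):
K₂O: 0.15·a + 0.26·b = 84.7
P₂O₅: 0.03·a + 0.36·b = 91.1
From row1: a = (84.7 − 0.26·b) / 0.15.
Into row2: 0.03·(84.7 − 0.26·b)/0.15 + 0.36·b = 91.1 → b = 240.779, a = 147.316.

147.32 kg product A, 240.78 kg product B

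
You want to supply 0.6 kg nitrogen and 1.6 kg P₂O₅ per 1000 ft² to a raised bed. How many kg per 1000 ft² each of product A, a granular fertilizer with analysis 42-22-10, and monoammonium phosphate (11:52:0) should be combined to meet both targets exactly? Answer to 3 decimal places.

0.700 kg product A, 2.781 kg monoammonium phosphate

With a, b = kg per 1000 ft² of product A and monoammonium phosphate:
N: 0.42·a + 0.11·b = 0.6
P₂O₅: 0.22·a + 0.52·b = 1.6
Solving simultaneously: a = 0.700309, b = 2.78064.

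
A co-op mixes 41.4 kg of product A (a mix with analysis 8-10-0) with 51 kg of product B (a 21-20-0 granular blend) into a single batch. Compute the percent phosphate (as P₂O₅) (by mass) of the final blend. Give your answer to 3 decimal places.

Total mass = 41.4 + 51 = 92.4 kg.
P₂O₅ mass = 10%×41.4 + 20%×51 = 14.34 kg.
% P₂O₅ = 14.34 / 92.4 = 15.51948%.

15.519% P₂O₅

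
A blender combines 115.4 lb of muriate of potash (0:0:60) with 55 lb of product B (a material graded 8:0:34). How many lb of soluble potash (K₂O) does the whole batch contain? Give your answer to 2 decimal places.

87.94 lb K₂O

K₂O mass = 60%×115.4 + 34%×55 = 87.94 lb.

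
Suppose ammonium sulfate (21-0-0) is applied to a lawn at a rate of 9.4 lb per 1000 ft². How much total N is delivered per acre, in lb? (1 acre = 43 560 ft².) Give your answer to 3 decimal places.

85.987 lb N per acre

nitrogen per 1000 ft² = 9.4 × 21% = 1.974 lb.
Convert to per acre: 1.974 × 43.56 = 85.9874 lb.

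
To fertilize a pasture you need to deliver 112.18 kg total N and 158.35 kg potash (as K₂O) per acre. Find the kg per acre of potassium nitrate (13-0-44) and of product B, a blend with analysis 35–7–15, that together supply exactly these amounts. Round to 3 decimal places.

286.955 kg potassium nitrate, 213.931 kg product B

Let a = kg of potassium nitrate, b = kg of product B (per acre).
N: 0.13·a + 0.35·b = 112.18
K₂O: 0.44·a + 0.15·b = 158.35
Eliminate b: (row1) − 0.35/0.15·(row2) → -0.896667·a = -257.303, so a = 286.9554.
Then b = (158.35 − 0.44·286.9554) / 0.15 = 213.9309.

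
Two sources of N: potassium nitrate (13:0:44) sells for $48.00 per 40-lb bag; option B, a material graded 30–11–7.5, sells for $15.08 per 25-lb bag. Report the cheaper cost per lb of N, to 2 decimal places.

potassium nitrate: N per bag = 40 × 13% = 5.2 lb; cost = 48.00 / 5.2 = $9.2308/lb N.
option B: N per bag = 25 × 30% = 7.5 lb; cost = 15.08 / 7.5 = $2.0107/lb N.
option B is cheaper.

$2.01 per lb N (option B)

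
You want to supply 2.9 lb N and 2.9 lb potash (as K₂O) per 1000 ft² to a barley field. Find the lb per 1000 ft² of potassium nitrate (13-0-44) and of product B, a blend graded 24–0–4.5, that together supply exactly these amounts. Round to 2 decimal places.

Per-1000 ft² balance (a = potassium nitrate, b = product B):
N: 0.13·a + 0.24·b = 2.9
K₂O: 0.44·a + 0.045·b = 2.9
Eliminate a: (row1) − 0.13/0.44·(row2) → 0.226705·b = 2.04318, so b = 9.01253.
Back-substitute: a = (2.9 − 0.24·9.01253) / 0.13 = 5.66917.

5.67 lb potassium nitrate, 9.01 lb product B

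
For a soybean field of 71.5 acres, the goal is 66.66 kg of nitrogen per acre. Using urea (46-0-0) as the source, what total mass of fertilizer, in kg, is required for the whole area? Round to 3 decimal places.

10361.283 kg

Product per acre = 66.66 / 46% = 144.913 kg.
Total product = 144.913 × 71.5 = 10361.2826 kg.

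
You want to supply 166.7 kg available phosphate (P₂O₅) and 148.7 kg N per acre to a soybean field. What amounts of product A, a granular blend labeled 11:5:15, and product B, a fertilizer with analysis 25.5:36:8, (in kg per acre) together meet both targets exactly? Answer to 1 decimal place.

With a, b = kg per acre of product A and product B:
P₂O₅: 0.05·a + 0.36·b = 166.7
N: 0.11·a + 0.255·b = 148.7
Eliminate a: (row1) − 0.05/0.11·(row2) → 0.244091·b = 99.1091, so b = 406.034.
Back-substitute: a = (166.7 − 0.36·406.034) / 0.05 = 410.559.

410.6 kg product A, 406.0 kg product B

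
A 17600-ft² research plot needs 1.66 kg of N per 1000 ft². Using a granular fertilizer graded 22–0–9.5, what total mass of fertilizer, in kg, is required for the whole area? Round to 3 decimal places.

132.800 kg

Product per 1000 ft² = 1.66 / 22% = 7.54545 kg.
Total product = 7.54545 × 17600 / 1000 = 132.8 kg.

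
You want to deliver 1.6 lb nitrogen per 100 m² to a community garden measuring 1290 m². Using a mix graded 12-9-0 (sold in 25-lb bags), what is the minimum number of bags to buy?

Product per 100 m² = 1.6 / 12% = 13.3333 lb.
Total product = 13.3333 × 1290 / 100 = 172 lb.
Bags = ⌈172 / 25⌉ = 7.

7 bags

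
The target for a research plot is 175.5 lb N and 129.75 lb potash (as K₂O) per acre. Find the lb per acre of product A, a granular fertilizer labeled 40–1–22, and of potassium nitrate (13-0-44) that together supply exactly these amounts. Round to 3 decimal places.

409.447 lb product A, 90.163 lb potassium nitrate

Let a = lb of product A, b = lb of potassium nitrate (per acre).
N: 0.4·a + 0.13·b = 175.5
K₂O: 0.22·a + 0.44·b = 129.75
Eliminate a: (row1) − 0.4/0.22·(row2) → -0.67·b = -60.4091, so b = 90.1628.
Back-substitute: a = (175.5 − 0.13·90.1628) / 0.4 = 409.4471.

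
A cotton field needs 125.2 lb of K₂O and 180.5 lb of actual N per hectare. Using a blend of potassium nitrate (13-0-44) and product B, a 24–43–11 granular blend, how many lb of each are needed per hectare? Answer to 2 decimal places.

Let a = lb of potassium nitrate, b = lb of product B (per hectare).
K₂O: 0.44·a + 0.11·b = 125.2
N: 0.13·a + 0.24·b = 180.5
Eliminate b: (row1) − 0.11/0.24·(row2) → 0.380417·a = 42.4708, so a = 111.643.
Then b = (180.5 − 0.13·111.643) / 0.24 = 691.6101.

111.64 lb potassium nitrate, 691.61 lb product B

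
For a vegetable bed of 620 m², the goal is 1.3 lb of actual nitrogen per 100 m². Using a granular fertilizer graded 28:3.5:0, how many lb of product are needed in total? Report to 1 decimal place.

Product per 100 m² = 1.3 / 28% = 4.64286 lb.
Total product = 4.64286 × 620 / 100 = 28.7857 lb.

28.8 lb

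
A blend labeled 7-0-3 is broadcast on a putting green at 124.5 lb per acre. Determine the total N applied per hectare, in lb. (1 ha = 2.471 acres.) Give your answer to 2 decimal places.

21.53 lb N per hectare

nitrogen per acre = 124.5 × 7% = 8.715 lb.
Convert to per hectare: 8.715 × 2.471 = 21.5348 lb.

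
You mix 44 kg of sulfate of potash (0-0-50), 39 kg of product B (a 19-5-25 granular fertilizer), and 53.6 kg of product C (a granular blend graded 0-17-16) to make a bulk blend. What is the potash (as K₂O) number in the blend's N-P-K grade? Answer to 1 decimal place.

Total mass = 44 + 39 + 53.6 = 136.6 kg.
K₂O mass = 50%×44 + 25%×39 + 16%×53.6 = 40.326 kg.
% K₂O = 40.326 / 136.6 = 29.5212%.

29.5% K₂O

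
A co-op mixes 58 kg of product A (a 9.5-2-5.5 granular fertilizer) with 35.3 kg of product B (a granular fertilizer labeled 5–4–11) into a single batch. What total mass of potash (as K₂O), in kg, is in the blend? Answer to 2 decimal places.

7.07 kg K₂O

K₂O mass = 5.5%×58 + 11%×35.3 = 7.073 kg.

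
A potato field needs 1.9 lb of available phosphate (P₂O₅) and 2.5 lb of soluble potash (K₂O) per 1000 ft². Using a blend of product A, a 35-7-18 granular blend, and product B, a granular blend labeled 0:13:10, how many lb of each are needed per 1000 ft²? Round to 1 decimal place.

Let a = lb of product A, b = lb of product B (per 1000 ft²).
P₂O₅: 0.07·a + 0.13·b = 1.9
K₂O: 0.18·a + 0.1·b = 2.5
Solving simultaneously: a = 8.23171, b = 10.1829.

8.2 lb product A, 10.2 lb product B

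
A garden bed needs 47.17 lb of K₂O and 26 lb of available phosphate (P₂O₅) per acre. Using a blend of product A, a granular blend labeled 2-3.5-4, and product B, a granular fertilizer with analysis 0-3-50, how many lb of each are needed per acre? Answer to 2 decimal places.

Per-acre balance (a = product A, b = product B):
K₂O: 0.04·a + 0.5·b = 47.17
P₂O₅: 0.035·a + 0.03·b = 26
From row1: a = (47.17 − 0.5·b) / 0.04.
Into row2: 0.035·(47.17 − 0.5·b)/0.04 + 0.03·b = 26 → b = 37.4816, a = 710.7301.

710.73 lb product A, 37.48 lb product B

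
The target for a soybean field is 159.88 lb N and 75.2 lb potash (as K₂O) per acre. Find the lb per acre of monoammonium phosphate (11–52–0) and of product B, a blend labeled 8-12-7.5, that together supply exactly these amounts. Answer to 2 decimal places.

724.24 lb monoammonium phosphate, 1002.67 lb product B

Per-acre balance (a = monoammonium phosphate, b = product B):
N: 0.11·a + 0.08·b = 159.88
K₂O: 0·a + 0.075·b = 75.2
Solving simultaneously: a = 724.242, b = 1002.667.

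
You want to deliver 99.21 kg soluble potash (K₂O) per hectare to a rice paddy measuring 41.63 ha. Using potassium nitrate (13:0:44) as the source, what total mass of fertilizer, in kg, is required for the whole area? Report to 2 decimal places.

9386.62 kg

Product per hectare = 99.21 / 44% = 225.477 kg.
Total product = 225.477 × 41.63 = 9386.619 kg.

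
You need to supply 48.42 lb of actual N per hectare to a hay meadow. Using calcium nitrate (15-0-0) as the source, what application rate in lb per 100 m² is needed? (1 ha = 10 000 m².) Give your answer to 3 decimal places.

Product per hectare = 48.42 / 15% = 322.8 lb.
Convert to per 100 m²: 322.8 × 0.01 = 3.228 lb.

3.228 lb of product per hundred sq m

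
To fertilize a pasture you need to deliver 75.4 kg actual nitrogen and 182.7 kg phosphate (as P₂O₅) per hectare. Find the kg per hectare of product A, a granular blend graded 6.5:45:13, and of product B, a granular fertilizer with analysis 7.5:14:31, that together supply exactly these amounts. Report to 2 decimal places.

127.65 kg product A, 894.71 kg product B

Let a = kg of product A, b = kg of product B (per hectare).
N: 0.065·a + 0.075·b = 75.4
P₂O₅: 0.45·a + 0.14·b = 182.7
Eliminate b: (row1) − 0.075/0.14·(row2) → -0.176071·a = -22.475, so a = 127.647.
Then b = (182.7 − 0.45·127.647) / 0.14 = 894.706.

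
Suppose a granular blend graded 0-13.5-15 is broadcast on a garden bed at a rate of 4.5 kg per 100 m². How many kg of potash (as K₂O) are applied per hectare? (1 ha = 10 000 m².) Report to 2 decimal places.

K₂O per 100 m² = 4.5 × 15% = 0.675 kg.
Convert to per hectare: 0.675 × 100 = 67.5 kg.

67.50 kg K₂O per hectare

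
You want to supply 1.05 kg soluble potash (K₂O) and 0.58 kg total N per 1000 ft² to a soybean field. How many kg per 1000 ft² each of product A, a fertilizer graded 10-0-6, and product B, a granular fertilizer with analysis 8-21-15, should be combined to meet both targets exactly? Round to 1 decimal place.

Let a = kg of product A, b = kg of product B (per 1000 ft²).
K₂O: 0.06·a + 0.15·b = 1.05
N: 0.1·a + 0.08·b = 0.58
Solving simultaneously: a = 0.294118, b = 6.88235.

0.3 kg product A, 6.9 kg product B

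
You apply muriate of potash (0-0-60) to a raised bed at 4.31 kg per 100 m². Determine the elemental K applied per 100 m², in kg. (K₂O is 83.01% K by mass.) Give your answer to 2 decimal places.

2.15 kg K per hundred sq m

K₂O per 100 m² = 4.31 × 60% = 2.586 kg.
Elemental K = 2.586 × 0.8301 = 2.14664 kg per 100 m².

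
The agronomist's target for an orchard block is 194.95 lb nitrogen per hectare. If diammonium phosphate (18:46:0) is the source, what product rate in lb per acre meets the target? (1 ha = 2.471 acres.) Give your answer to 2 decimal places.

438.31 lb of product per acre

Product per hectare = 194.95 / 18% = 1083.06 lb.
Convert to per acre: 1083.06 × 0.404694 = 438.307 lb.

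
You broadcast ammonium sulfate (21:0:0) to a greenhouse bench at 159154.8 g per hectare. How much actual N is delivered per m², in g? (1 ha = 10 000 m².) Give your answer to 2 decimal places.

nitrogen per hectare = 159154.8 × 21% = 33422.5 g.
Convert to per m²: 33422.5 × 0.0001 = 3.34225 g.

3.34 g N per sq m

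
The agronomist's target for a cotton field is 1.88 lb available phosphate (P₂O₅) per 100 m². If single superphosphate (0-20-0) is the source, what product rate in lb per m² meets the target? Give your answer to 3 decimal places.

Product per 100 m² = 1.88 / 20% = 9.4 lb.
Convert to per m²: 9.4 × 0.01 = 0.094 lb.

0.094 lb of product per sq m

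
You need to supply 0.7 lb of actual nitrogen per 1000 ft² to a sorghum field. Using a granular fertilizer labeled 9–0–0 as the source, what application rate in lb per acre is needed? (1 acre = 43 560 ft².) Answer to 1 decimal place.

338.8 lb of product per acre

Product per 1000 ft² = 0.7 / 9% = 7.77778 lb.
Convert to per acre: 7.77778 × 43.56 = 338.8 lb.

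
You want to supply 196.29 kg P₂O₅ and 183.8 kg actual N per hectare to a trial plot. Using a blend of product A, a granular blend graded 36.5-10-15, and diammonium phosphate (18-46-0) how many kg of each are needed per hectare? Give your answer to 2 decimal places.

328.32 kg product A, 355.34 kg diammonium phosphate

Per-hectare balance (a = product A, b = diammonium phosphate):
P₂O₅: 0.1·a + 0.46·b = 196.29
N: 0.365·a + 0.18·b = 183.8
Eliminate b: (row1) − 0.46/0.18·(row2) → -0.832778·a = -273.421, so a = 328.324.
Then b = (183.8 − 0.365·328.324) / 0.18 = 355.343.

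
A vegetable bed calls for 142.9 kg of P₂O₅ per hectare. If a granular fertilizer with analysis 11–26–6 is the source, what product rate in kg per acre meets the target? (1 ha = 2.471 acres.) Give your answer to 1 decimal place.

222.4 kg of product per acre

Product per hectare = 142.9 / 26% = 549.615 kg.
Convert to per acre: 549.615 × 0.404694 = 222.426 kg.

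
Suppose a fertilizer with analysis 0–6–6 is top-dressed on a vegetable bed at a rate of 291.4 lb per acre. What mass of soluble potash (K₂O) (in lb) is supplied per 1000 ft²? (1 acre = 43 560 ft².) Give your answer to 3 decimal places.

0.401 lb K₂O per thousand sq ft

K₂O per acre = 291.4 × 6% = 17.484 lb.
Convert to per 1000 ft²: 17.484 × 0.0229568 = 0.401377 lb.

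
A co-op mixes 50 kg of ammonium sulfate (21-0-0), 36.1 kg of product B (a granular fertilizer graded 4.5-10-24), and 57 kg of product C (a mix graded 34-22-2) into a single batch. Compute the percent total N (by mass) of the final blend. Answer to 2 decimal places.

22.02% N

Total mass = 50 + 36.1 + 57 = 143.1 kg.
N mass = 21%×50 + 4.5%×36.1 + 34%×57 = 31.5045 kg.
% N = 31.5045 / 143.1 = 22.0157%.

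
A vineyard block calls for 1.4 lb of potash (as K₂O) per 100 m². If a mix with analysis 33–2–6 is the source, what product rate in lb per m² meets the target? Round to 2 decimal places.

0.23 lb of product per sq m

Product per 100 m² = 1.4 / 6% = 23.3333 lb.
Convert to per m²: 23.3333 × 0.01 = 0.233333 lb.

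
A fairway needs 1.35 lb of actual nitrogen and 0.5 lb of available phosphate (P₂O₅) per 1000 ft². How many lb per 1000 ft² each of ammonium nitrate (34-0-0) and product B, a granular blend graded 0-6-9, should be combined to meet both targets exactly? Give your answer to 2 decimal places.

With a, b = lb per 1000 ft² of ammonium nitrate and product B:
N: 0.34·a + 0·b = 1.35
P₂O₅: 0·a + 0.06·b = 0.5
Solving simultaneously: a = 3.97059, b = 8.33333.

3.97 lb ammonium nitrate, 8.33 lb product B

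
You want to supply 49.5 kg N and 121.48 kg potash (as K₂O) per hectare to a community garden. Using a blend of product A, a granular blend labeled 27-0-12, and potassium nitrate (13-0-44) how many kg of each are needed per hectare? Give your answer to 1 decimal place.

58.0 kg product A, 260.3 kg potassium nitrate

Per-hectare balance (a = product A, b = potassium nitrate):
N: 0.27·a + 0.13·b = 49.5
K₂O: 0.12·a + 0.44·b = 121.48
Solving simultaneously: a = 58.0194, b = 260.267.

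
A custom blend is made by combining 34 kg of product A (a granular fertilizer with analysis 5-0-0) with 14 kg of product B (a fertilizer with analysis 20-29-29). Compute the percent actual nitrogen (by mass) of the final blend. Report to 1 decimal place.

9.4% N

Total mass = 34 + 14 = 48 kg.
N mass = 5%×34 + 20%×14 = 4.5 kg.
% N = 4.5 / 48 = 9.375%.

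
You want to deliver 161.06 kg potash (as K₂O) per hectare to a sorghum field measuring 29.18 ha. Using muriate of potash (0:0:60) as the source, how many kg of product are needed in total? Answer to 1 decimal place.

7832.9 kg

Product per hectare = 161.06 / 60% = 268.433 kg.
Total product = 268.433 × 29.18 = 7832.88 kg.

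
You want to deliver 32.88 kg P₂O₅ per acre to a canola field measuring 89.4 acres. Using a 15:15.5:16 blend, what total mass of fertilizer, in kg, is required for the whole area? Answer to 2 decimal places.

Product per acre = 32.88 / 15.5% = 212.129 kg.
Total product = 212.129 × 89.4 = 18964.335 kg.

18964.34 kg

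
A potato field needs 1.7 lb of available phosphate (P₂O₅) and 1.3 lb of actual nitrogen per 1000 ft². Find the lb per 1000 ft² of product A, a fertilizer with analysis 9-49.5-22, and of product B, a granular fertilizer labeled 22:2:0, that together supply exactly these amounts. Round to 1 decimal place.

Let a = lb of product A, b = lb of product B (per 1000 ft²).
P₂O₅: 0.495·a + 0.02·b = 1.7
N: 0.09·a + 0.22·b = 1.3
From row1: a = (1.7 − 0.02·b) / 0.495.
Into row2: 0.09·(1.7 − 0.02·b)/0.495 + 0.22·b = 1.3 → b = 4.57983, a = 3.2493.

3.2 lb product A, 4.6 lb product B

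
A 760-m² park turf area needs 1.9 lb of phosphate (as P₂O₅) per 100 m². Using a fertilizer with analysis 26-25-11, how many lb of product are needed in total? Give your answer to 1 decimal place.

57.8 lb

Product per 100 m² = 1.9 / 25% = 7.6 lb.
Total product = 7.6 × 760 / 100 = 57.76 lb.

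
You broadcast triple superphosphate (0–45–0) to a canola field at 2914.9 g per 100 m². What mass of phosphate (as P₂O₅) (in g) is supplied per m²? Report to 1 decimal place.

13.1 g P₂O₅ per sq m

P₂O₅ per 100 m² = 2914.9 × 45% = 1311.7 g.
Convert to per m²: 1311.7 × 0.01 = 13.117 g.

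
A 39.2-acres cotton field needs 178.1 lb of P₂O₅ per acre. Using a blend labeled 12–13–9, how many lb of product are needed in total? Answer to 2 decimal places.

53704.00 lb

Product per acre = 178.1 / 13% = 1370 lb.
Total product = 1370 × 39.2 = 53704 lb.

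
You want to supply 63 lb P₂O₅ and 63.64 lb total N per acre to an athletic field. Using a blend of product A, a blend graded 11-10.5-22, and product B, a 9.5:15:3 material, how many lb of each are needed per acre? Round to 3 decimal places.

545.747 lb product A, 37.977 lb product B

Per-acre balance (a = product A, b = product B):
P₂O₅: 0.105·a + 0.15·b = 63
N: 0.11·a + 0.095·b = 63.64
Eliminate a: (row1) − 0.105/0.11·(row2) → 0.0593182·b = 2.25273, so b = 37.97701.
Back-substitute: a = (63 − 0.15·37.97701) / 0.105 = 545.7471.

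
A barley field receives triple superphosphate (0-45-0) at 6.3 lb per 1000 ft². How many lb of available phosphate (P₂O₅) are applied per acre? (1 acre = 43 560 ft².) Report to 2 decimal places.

P₂O₅ per 1000 ft² = 6.3 × 45% = 2.835 lb.
Convert to per acre: 2.835 × 43.56 = 123.493 lb.

123.49 lb P₂O₅ per acre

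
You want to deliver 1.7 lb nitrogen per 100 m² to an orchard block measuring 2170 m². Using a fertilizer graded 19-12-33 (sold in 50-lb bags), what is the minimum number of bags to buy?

4 bags

Product per 100 m² = 1.7 / 19% = 8.94737 lb.
Total product = 8.94737 × 2170 / 100 = 194.158 lb.
Bags = ⌈194.158 / 50⌉ = 4.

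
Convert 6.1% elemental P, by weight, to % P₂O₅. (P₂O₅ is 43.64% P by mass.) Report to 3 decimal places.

%P₂O₅ = 6.1 / 0.4364 = 13.978002%.

13.978% P₂O₅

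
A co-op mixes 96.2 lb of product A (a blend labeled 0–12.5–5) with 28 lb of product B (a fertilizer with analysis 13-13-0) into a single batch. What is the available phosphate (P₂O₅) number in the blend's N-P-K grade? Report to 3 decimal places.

12.613% P₂O₅

Total mass = 96.2 + 28 = 124.2 lb.
P₂O₅ mass = 12.5%×96.2 + 13%×28 = 15.665 lb.
% P₂O₅ = 15.665 / 124.2 = 12.6127%.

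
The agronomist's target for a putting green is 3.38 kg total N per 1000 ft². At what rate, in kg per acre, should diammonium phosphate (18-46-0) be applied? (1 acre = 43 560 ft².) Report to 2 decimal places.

817.96 kg of product per acre

Product per 1000 ft² = 3.38 / 18% = 18.7778 kg.
Convert to per acre: 18.7778 × 43.56 = 817.96 kg.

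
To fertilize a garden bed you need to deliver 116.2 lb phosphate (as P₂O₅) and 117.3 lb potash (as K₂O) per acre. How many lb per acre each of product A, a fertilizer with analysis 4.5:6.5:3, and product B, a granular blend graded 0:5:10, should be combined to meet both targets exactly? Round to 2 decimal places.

1151.00 lb product A, 827.70 lb product B

Per-acre balance (a = product A, b = product B):
P₂O₅: 0.065·a + 0.05·b = 116.2
K₂O: 0.03·a + 0.1·b = 117.3
Eliminate b: (row1) − 0.05/0.1·(row2) → 0.05·a = 57.55, so a = 1151.
Then b = (117.3 − 0.03·1151) / 0.1 = 827.7.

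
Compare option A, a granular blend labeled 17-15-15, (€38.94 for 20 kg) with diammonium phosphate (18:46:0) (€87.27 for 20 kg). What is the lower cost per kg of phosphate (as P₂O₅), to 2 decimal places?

option A: P₂O₅ per bag = 20 × 15% = 3 kg; cost = 38.94 / 3 = €12.9800/kg P₂O₅.
diammonium phosphate: P₂O₅ per bag = 20 × 46% = 9.2 kg; cost = 87.27 / 9.2 = €9.4859/kg P₂O₅.
diammonium phosphate is cheaper.

€9.49 per kg P₂O₅ (diammonium phosphate)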